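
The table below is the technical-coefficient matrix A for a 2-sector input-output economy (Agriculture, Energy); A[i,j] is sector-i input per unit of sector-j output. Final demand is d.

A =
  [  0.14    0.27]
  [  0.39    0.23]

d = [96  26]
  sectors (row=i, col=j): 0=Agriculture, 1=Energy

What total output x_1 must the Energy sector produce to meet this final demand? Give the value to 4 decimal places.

107.3801

Form M = I − A:
  [  0.86   -0.27]
  [ -0.39    0.77]
Leontief inverse L = M⁻¹:
  [  1.3827    0.4848]
  [  0.7003    1.5443]
Total output x = L · d:
  x_0 = 1.3827·96 + 0.4848·26 = 145.3403
  x_1 = 0.7003·96 + 1.5443·26 = 107.3801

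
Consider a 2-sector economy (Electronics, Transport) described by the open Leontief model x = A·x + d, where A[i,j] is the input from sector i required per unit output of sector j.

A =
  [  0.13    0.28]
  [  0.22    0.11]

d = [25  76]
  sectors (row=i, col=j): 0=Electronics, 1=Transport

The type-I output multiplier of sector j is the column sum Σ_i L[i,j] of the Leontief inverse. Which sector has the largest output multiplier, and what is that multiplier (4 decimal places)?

Transport (1.6136)

Form M = I − A:
  [  0.87   -0.28]
  [ -0.22    0.89]
Leontief inverse L = M⁻¹:
  [  1.2488    0.3929]
  [  0.3087    1.2207]
Total output x = L · d:
  x_0 = 1.2488·25 + 0.3929·76 = 61.0776
  x_1 = 0.3087·25 + 1.2207·76 = 100.4911
Output multipliers (column sums of L):
  Electronics: 1.5575
  Transport: 1.6136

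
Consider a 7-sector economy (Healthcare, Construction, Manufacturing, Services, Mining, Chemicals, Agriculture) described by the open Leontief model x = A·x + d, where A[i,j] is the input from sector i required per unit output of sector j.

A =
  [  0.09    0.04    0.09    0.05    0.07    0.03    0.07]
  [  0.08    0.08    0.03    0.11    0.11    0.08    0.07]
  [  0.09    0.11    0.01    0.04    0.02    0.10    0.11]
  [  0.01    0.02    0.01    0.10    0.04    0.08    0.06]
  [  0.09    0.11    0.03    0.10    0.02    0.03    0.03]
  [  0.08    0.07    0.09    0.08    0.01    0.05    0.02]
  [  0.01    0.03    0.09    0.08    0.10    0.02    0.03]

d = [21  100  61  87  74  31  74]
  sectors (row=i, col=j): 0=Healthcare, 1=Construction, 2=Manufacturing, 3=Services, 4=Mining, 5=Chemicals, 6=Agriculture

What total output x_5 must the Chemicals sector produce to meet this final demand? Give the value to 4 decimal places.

Form M = I − A:
  [  0.91   -0.04   -0.09   -0.05   -0.07   -0.03   -0.07]
  [ -0.08    0.92   -0.03   -0.11   -0.11   -0.08   -0.07]
  [ -0.09   -0.11    0.99   -0.04   -0.02   -0.10   -0.11]
  [ -0.01   -0.02   -0.01    0.90   -0.04   -0.08   -0.06]
  [ -0.09   -0.11   -0.03   -0.10    0.98   -0.03   -0.03]
  [ -0.08   -0.07   -0.09   -0.08   -0.01    0.95   -0.02]
  [ -0.01   -0.03   -0.09   -0.08   -0.10   -0.02    0.97]
Leontief inverse L = M⁻¹:
  [  1.1392    0.0897    0.1277    0.1089    0.1109    0.0721    0.1148]
  [  0.1387    1.1395    0.0769    0.1907    0.1608    0.1321    0.1205]
  [  0.1412    0.1595    1.0581    0.1087    0.0712    0.1439    0.1536]
  [  0.0376    0.0498    0.0362    1.1455    0.0656    0.1095    0.0856]
  [  0.1337    0.1518    0.0637    0.1597    1.0629    0.0722    0.0721]
  [  0.1251    0.1140    0.1228    0.1344    0.0474    1.0933    0.0635]
  [  0.0486    0.0731    0.1140    0.1308    0.1287    0.0572    1.0659]
Total output x = L · d:
  x_0 = 1.1392·21 + 0.0897·100 + 0.1277·61 + 0.1089·87 + 0.1109·74 + 0.0721·31 + 0.1148·74 = 69.0900
  x_1 = 0.1387·21 + 1.1395·100 + 0.0769·61 + 0.1907·87 + 0.1608·74 + 0.1321·31 + 0.1205·74 = 163.0601
  x_2 = 0.1412·21 + 0.1595·100 + 1.0581·61 + 0.1087·87 + 0.0712·74 + 0.1439·31 + 0.1536·74 = 114.0058
  x_3 = 0.0376·21 + 0.0498·100 + 0.0362·61 + 1.1455·87 + 0.0656·74 + 0.1095·31 + 0.0856·74 = 122.2293
  x_4 = 0.1337·21 + 0.1518·100 + 0.0637·61 + 0.1597·87 + 1.0629·74 + 0.0722·31 + 0.0721·74 = 122.0019
  x_5 = 0.1251·21 + 0.1140·100 + 0.1228·61 + 0.1344·87 + 0.0474·74 + 1.0933·31 + 0.0635·74 = 75.3020
  x_6 = 0.0486·21 + 0.0731·100 + 0.1140·61 + 0.1308·87 + 0.1287·74 + 0.0572·31 + 1.0659·74 = 116.8328

75.3020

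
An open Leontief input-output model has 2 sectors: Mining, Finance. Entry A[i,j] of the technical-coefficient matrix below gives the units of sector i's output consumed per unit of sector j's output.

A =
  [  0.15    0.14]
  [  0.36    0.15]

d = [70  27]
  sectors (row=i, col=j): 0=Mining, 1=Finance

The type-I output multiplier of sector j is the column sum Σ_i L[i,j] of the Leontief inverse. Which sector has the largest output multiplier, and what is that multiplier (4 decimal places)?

Mining (1.8003)

Form M = I − A:
  [  0.85   -0.14]
  [ -0.36    0.85]
Leontief inverse L = M⁻¹:
  [  1.2647    0.2083]
  [  0.5356    1.2647]
Total output x = L · d:
  x_0 = 1.2647·70 + 0.2083·27 = 94.1527
  x_1 = 0.5356·70 + 1.2647·27 = 71.6411
Output multipliers (column sums of L):
  Mining: 1.8003
  Finance: 1.4730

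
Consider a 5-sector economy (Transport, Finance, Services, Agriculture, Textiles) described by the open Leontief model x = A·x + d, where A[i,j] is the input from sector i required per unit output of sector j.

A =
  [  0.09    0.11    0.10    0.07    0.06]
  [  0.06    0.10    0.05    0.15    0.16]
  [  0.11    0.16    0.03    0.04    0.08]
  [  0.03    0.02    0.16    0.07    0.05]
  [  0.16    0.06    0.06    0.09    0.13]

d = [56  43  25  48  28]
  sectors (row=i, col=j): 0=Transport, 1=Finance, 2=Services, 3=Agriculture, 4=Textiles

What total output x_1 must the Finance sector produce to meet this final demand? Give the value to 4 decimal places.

Form M = I − A:
  [  0.91   -0.11   -0.10   -0.07   -0.06]
  [ -0.06    0.90   -0.05   -0.15   -0.16]
  [ -0.11   -0.16    0.97   -0.04   -0.08]
  [ -0.03   -0.02   -0.16    0.93   -0.05]
  [ -0.16   -0.06   -0.06   -0.09    0.87]
Leontief inverse L = M⁻¹:
  [  1.1586    0.1821    0.1598    0.1366    0.1359]
  [  0.1446    1.1735    0.1289    0.2300    0.2509]
  [  0.1789    0.2288    1.0897    0.1128    0.1611]
  [  0.0844    0.0779    0.2026    1.1128    0.1027]
  [  0.2441    0.1383    0.1344    0.1639    1.2135]
Total output x = L · d:
  x_0 = 1.1586·56 + 0.1821·43 + 0.1598·25 + 0.1366·48 + 0.1359·28 = 87.0719
  x_1 = 0.1446·56 + 1.1735·43 + 0.1289·25 + 0.2300·48 + 0.2509·28 = 79.8467
  x_2 = 0.1789·56 + 0.2288·43 + 1.0897·25 + 0.1128·48 + 0.1611·28 = 57.0272
  x_3 = 0.0844·56 + 0.0779·43 + 0.2026·25 + 1.1128·48 + 0.1027·28 = 69.4349
  x_4 = 0.2441·56 + 0.1383·43 + 0.1344·25 + 0.1639·48 + 1.2135·28 = 64.8196

79.8467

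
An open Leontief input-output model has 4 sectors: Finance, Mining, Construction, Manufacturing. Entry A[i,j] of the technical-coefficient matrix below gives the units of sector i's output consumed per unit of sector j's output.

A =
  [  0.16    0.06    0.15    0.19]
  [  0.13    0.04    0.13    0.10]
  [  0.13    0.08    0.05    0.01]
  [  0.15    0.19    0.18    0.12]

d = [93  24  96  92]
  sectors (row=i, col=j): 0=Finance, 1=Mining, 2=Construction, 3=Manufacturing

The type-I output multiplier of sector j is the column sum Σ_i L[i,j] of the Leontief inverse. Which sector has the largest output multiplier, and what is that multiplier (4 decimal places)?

Finance (2.0754)

Form M = I − A:
  [  0.84   -0.06   -0.15   -0.19]
  [ -0.13    0.96   -0.13   -0.10]
  [ -0.13   -0.08    0.95   -0.01]
  [ -0.15   -0.19   -0.18    0.88]
Leontief inverse L = M⁻¹:
  [  1.3157    0.1669    0.2886    0.3063]
  [  0.2388    1.1109    0.2239    0.1803]
  [  0.2035    0.1195    1.1144    0.0702]
  [  0.3174    0.2928    0.3255    1.2419]
Total output x = L · d:
  x_0 = 1.3157·93 + 0.1669·24 + 0.2886·96 + 0.3063·92 = 182.2510
  x_1 = 0.2388·93 + 1.1109·24 + 0.2239·96 + 0.1803·92 = 86.9555
  x_2 = 0.2035·93 + 0.1195·24 + 1.1144·96 + 0.0702·92 = 135.2311
  x_3 = 0.3174·93 + 0.2928·24 + 0.3255·96 + 1.2419·92 = 182.0463
Output multipliers (column sums of L):
  Finance: 2.0754
  Mining: 1.6901
  Construction: 1.9524
  Manufacturing: 1.7987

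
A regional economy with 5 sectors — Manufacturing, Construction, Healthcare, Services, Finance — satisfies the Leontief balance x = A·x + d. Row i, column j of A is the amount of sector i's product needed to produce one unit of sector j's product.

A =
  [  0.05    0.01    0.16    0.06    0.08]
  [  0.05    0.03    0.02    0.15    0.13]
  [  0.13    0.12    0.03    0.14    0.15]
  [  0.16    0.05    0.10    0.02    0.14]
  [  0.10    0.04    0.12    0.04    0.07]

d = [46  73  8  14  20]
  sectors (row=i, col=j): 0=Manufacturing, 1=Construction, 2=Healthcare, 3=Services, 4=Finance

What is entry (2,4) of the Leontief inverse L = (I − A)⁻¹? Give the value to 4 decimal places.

Form M = I − A:
  [  0.95   -0.01   -0.16   -0.06   -0.08]
  [ -0.05    0.97   -0.02   -0.15   -0.13]
  [ -0.13   -0.12    0.97   -0.14   -0.15]
  [ -0.16   -0.05   -0.10    0.98   -0.14]
  [ -0.10   -0.04   -0.12   -0.04    0.93]
Leontief inverse L = M⁻¹:
  [  1.1205    0.0507    0.2168    0.1137    0.1556]
  [  0.1209    1.0610    0.0863    0.1903    0.2013]
  [  0.2246    0.1628    1.1245    0.2097    0.2550]
  [  0.2356    0.0899    0.1802    1.0835    0.2250]
  [  0.1648    0.0759    0.1799    0.0941    1.1432]
Total output x = L · d:
  x_0 = 1.1205·46 + 0.0507·73 + 0.2168·8 + 0.1137·14 + 0.1556·20 = 61.6771
  x_1 = 0.1209·46 + 1.0610·73 + 0.0863·8 + 0.1903·14 + 0.2013·20 = 90.3935
  x_2 = 0.2246·46 + 0.1628·73 + 1.1245·8 + 0.2097·14 + 0.2550·20 = 39.2454
  x_3 = 0.2356·46 + 0.0899·73 + 0.1802·8 + 1.0835·14 + 0.2250·20 = 38.5070
  x_4 = 0.1648·46 + 0.0759·73 + 0.1799·8 + 0.0941·14 + 1.1432·20 = 38.7454

L[2,4] = 0.2550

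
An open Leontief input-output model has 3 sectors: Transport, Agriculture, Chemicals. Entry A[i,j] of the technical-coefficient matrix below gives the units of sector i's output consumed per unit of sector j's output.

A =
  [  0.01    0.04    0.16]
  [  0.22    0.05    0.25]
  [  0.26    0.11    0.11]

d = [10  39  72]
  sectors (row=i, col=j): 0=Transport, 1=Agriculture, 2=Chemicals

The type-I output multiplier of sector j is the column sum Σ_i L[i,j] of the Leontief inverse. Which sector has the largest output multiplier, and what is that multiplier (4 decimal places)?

Form M = I − A:
  [  0.99   -0.04   -0.16]
  [ -0.22    0.95   -0.25]
  [ -0.26   -0.11    0.89]
Leontief inverse L = M⁻¹:
  [  1.0820    0.0704    0.2143]
  [  0.3450    1.1105    0.3739]
  [  0.3587    0.1578    1.2324]
Total output x = L · d:
  x_0 = 1.0820·10 + 0.0704·39 + 0.2143·72 = 28.9933
  x_1 = 0.3450·10 + 1.1105·39 + 0.3739·72 = 73.6815
  x_2 = 0.3587·10 + 0.1578·39 + 1.2324·72 = 98.4755
Output multipliers (column sums of L):
  Transport: 1.7857
  Agriculture: 1.3386
  Chemicals: 1.8206

Chemicals (1.8206)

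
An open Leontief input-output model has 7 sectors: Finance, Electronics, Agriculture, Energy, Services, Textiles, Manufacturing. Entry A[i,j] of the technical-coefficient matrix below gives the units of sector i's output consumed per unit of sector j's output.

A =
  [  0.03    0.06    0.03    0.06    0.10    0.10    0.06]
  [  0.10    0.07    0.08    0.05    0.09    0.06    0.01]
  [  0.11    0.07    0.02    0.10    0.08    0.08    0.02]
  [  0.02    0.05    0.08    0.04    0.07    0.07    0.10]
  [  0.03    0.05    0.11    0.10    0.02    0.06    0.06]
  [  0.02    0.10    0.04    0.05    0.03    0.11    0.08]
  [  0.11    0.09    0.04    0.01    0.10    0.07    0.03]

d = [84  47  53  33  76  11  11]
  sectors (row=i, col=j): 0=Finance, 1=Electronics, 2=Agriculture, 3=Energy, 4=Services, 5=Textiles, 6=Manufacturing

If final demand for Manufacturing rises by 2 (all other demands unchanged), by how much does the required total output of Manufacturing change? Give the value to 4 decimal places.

2.1415

Form M = I − A:
  [  0.97   -0.06   -0.03   -0.06   -0.10   -0.10   -0.06]
  [ -0.10    0.93   -0.08   -0.05   -0.09   -0.06   -0.01]
  [ -0.11   -0.07    0.98   -0.10   -0.08   -0.08   -0.02]
  [ -0.02   -0.05   -0.08    0.96   -0.07   -0.07   -0.10]
  [ -0.03   -0.05   -0.11   -0.10    0.98   -0.06   -0.06]
  [ -0.02   -0.10   -0.04   -0.05   -0.03    0.89   -0.08]
  [ -0.11   -0.09   -0.04   -0.01   -0.10   -0.07    0.97]
Leontief inverse L = M⁻¹:
  [  1.0737    0.1163    0.0787    0.1065    0.1497    0.1621    0.1028]
  [  0.1460    1.1265    0.1285    0.1035    0.1455    0.1260    0.0534]
  [  0.1531    0.1288    1.0722    0.1508    0.1374    0.1488    0.0692]
  [  0.0696    0.1062    0.1242    1.0855    0.1226    0.1307    0.1382]
  [  0.0783    0.1049    0.1526    0.1456    1.0749    0.1214    0.1006]
  [  0.0679    0.1576    0.0844    0.0921    0.0829    1.1716    0.1188]
  [  0.1553    0.1463    0.0882    0.0607    0.1542    0.1346    1.0708]
Total output x = L · d:
  x_0 = 1.0737·84 + 0.1163·47 + 0.0787·53 + 0.1065·33 + 0.1497·76 + 0.1621·11 + 0.1028·11 = 117.6345
  x_1 = 0.1460·84 + 1.1265·47 + 0.1285·53 + 0.1035·33 + 0.1455·76 + 0.1260·11 + 0.0534·11 = 88.4673
  x_2 = 0.1531·84 + 0.1288·47 + 1.0722·53 + 0.1508·33 + 0.1374·76 + 0.1488·11 + 0.0692·11 = 93.5588
  x_3 = 0.0696·84 + 0.1062·47 + 0.1242·53 + 1.0855·33 + 0.1226·76 + 0.1307·11 + 0.1382·11 = 65.5147
  x_4 = 0.0783·84 + 0.1049·47 + 0.1526·53 + 0.1456·33 + 1.0749·76 + 0.1214·11 + 0.1006·11 = 108.5280
  x_5 = 0.0679·84 + 0.1576·47 + 0.0844·53 + 0.0921·33 + 0.0829·76 + 1.1716·11 + 0.1188·11 = 41.1231
  x_6 = 0.1553·84 + 0.1463·47 + 0.0882·53 + 0.0607·33 + 0.1542·76 + 0.1346·11 + 1.0708·11 = 51.5781
Δx_6 = L[6,6] · Δd_6 = 1.0708 · 2 = 2.1415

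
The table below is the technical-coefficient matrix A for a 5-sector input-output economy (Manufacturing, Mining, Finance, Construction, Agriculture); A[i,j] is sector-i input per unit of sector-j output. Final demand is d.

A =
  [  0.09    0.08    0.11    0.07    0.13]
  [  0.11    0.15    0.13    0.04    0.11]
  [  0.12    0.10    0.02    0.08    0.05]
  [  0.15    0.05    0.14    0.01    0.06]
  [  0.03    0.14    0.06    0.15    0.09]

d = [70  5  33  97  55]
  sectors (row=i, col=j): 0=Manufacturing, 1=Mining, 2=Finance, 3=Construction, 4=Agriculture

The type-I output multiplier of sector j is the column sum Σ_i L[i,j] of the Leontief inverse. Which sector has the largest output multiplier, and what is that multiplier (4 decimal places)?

Form M = I − A:
  [  0.91   -0.08   -0.11   -0.07   -0.13]
  [ -0.11    0.85   -0.13   -0.04   -0.11]
  [ -0.12   -0.10    0.98   -0.08   -0.05]
  [ -0.15   -0.05   -0.14    0.99   -0.06]
  [ -0.03   -0.14   -0.06   -0.15    0.91]
Leontief inverse L = M⁻¹:
  [  1.1741    0.1749    0.1873    0.1368    0.2082]
  [  0.2068    1.2616    0.2192    0.1139    0.2016]
  [  0.1891    0.1725    1.0896    0.1260    0.1160]
  [  0.2223    0.1287    0.2023    1.0669    0.1288]
  [  0.1196    0.2324    0.1451    0.2062    1.1657]
Total output x = L · d:
  x_0 = 1.1741·70 + 0.1749·5 + 0.1873·33 + 0.1368·97 + 0.2082·55 = 113.9599
  x_1 = 0.2068·70 + 1.2616·5 + 0.2192·33 + 0.1139·97 + 0.2016·55 = 50.1505
  x_2 = 0.1891·70 + 0.1725·5 + 1.0896·33 + 0.1260·97 + 0.1160·55 = 68.6617
  x_3 = 0.2223·70 + 0.1287·5 + 0.2023·33 + 1.0669·97 + 0.1288·55 = 133.4549
  x_4 = 0.1196·70 + 0.2324·5 + 0.1451·33 + 0.2062·97 + 1.1657·55 = 98.4371
Output multipliers (column sums of L):
  Manufacturing: 1.9121
  Mining: 1.9702
  Finance: 1.8435
  Construction: 1.6497
  Agriculture: 1.8203

Mining (1.9702)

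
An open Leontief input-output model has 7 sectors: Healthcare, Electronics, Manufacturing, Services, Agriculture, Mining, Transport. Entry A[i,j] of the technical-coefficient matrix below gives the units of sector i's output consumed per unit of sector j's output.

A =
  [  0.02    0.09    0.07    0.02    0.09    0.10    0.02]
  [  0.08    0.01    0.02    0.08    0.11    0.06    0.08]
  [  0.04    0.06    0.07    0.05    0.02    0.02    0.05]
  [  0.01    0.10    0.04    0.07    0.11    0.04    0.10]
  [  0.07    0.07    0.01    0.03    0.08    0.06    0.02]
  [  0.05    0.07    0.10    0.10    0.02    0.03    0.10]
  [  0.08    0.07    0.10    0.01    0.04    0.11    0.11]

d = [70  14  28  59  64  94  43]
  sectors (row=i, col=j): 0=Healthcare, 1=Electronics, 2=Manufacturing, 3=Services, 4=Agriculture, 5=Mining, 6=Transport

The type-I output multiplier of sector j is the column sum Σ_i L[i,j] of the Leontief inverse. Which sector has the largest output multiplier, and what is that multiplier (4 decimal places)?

Form M = I − A:
  [  0.98   -0.09   -0.07   -0.02   -0.09   -0.10   -0.02]
  [ -0.08    0.99   -0.02   -0.08   -0.11   -0.06   -0.08]
  [ -0.04   -0.06    0.93   -0.05   -0.02   -0.02   -0.05]
  [ -0.01   -0.10   -0.04    0.93   -0.11   -0.04   -0.10]
  [ -0.07   -0.07   -0.01   -0.03    0.92   -0.06   -0.02]
  [ -0.05   -0.07   -0.10   -0.10   -0.02    0.97   -0.10]
  [ -0.08   -0.07   -0.10   -0.01   -0.04   -0.11    0.89]
Leontief inverse L = M⁻¹:
  [  1.0585    0.1329    0.1086    0.0599    0.1349    0.1380    0.0671]
  [  0.1186    1.0649    0.0644    0.1160    0.1623    0.1091    0.1309]
  [  0.0673    0.0945    1.1013    0.0771    0.0560    0.0521    0.0877]
  [  0.0567    0.1519    0.0840    1.1110    0.1672    0.0911    0.1585]
  [  0.1009    0.1080    0.0411    0.0609    1.1225    0.0964    0.0572]
  [  0.0912    0.1246    0.1498    0.1410    0.0744    1.0797    0.1605]
  [  0.1285    0.1283    0.1599    0.0558    0.0927    0.1656    1.1740]
Total output x = L · d:
  x_0 = 1.0585·70 + 0.1329·14 + 0.1086·28 + 0.0599·59 + 0.1349·64 + 0.1380·94 + 0.0671·43 = 107.0207
  x_1 = 0.1186·70 + 1.0649·14 + 0.0644·28 + 0.1160·59 + 0.1623·64 + 0.1091·94 + 0.1309·43 = 58.1271
  x_2 = 0.0673·70 + 0.0945·14 + 1.1013·28 + 0.0771·59 + 0.0560·64 + 0.0521·94 + 0.0877·43 = 53.6652
  x_3 = 0.0567·70 + 0.1519·14 + 0.0840·28 + 1.1110·59 + 0.1672·64 + 0.0911·94 + 0.1585·43 = 100.0746
  x_4 = 0.1009·70 + 0.1080·14 + 0.0411·28 + 0.0609·59 + 1.1225·64 + 0.0964·94 + 0.0572·43 = 96.6715
  x_5 = 0.0912·70 + 0.1246·14 + 0.1498·28 + 0.1410·59 + 0.0744·64 + 1.0797·94 + 0.1605·43 = 133.7954
  x_6 = 0.1285·70 + 0.1283·14 + 0.1599·28 + 0.0558·59 + 0.0927·64 + 0.1656·94 + 1.1740·43 = 90.5418
Output multipliers (column sums of L):
  Healthcare: 1.6216
  Electronics: 1.8051
  Manufacturing: 1.7090
  Services: 1.6217
  Agriculture: 1.8099
  Mining: 1.7320
  Transport: 1.8358

Transport (1.8358)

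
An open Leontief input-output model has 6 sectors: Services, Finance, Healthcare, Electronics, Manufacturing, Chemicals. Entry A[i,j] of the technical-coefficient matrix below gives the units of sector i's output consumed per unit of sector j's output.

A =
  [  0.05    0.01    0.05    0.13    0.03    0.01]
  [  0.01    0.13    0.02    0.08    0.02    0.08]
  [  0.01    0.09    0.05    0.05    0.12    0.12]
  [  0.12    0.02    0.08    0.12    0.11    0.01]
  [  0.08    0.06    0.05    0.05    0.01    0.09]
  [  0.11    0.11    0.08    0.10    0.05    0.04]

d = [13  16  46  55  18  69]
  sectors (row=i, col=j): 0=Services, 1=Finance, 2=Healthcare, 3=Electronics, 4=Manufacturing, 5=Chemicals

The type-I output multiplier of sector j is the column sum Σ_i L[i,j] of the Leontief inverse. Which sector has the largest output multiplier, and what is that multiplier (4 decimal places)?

Form M = I − A:
  [  0.95   -0.01   -0.05   -0.13   -0.03   -0.01]
  [ -0.01    0.87   -0.02   -0.08   -0.02   -0.08]
  [ -0.01   -0.09    0.95   -0.05   -0.12   -0.12]
  [ -0.12   -0.02   -0.08    0.88   -0.11   -0.01]
  [ -0.08   -0.06   -0.05   -0.05    0.99   -0.09]
  [ -0.11   -0.11   -0.08   -0.10   -0.05    0.96]
Leontief inverse L = M⁻¹:
  [  1.0850    0.0331    0.0786    0.1750    0.0641    0.0317]
  [  0.0468    1.1758    0.0504    0.1322    0.0516    0.1110]
  [  0.0596    0.1478    1.0905    0.1119    0.1578    0.1652]
  [  0.1708    0.0589    0.1226    1.1883    0.1557    0.0490]
  [  0.1166    0.0991    0.0818    0.1036    1.0431    0.1186]
  [  0.1585    0.1621    0.1227    0.1737    0.0970    1.0831]
Total output x = L · d:
  x_0 = 1.0850·13 + 0.0331·16 + 0.0786·46 + 0.1750·55 + 0.0641·18 + 0.0317·69 = 31.2157
  x_1 = 0.0468·13 + 1.1758·16 + 0.0504·46 + 0.1322·55 + 0.0516·18 + 0.1110·69 = 37.5984
  x_2 = 0.0596·13 + 0.1478·16 + 1.0905·46 + 0.1119·55 + 0.1578·18 + 0.1652·69 = 73.7003
  x_3 = 0.1708·13 + 0.0589·16 + 0.1226·46 + 1.1883·55 + 0.1557·18 + 0.0490·69 = 80.3459
  x_4 = 0.1166·13 + 0.0991·16 + 0.0818·46 + 0.1036·55 + 1.0431·18 + 0.1186·69 = 39.5203
  x_5 = 0.1585·13 + 0.1621·16 + 0.1227·46 + 0.1737·55 + 0.0970·18 + 1.0831·69 = 96.3293
Output multipliers (column sums of L):
  Services: 1.6373
  Finance: 1.6769
  Healthcare: 1.5467
  Electronics: 1.8848
  Manufacturing: 1.5692
  Chemicals: 1.5585

Electronics (1.8848)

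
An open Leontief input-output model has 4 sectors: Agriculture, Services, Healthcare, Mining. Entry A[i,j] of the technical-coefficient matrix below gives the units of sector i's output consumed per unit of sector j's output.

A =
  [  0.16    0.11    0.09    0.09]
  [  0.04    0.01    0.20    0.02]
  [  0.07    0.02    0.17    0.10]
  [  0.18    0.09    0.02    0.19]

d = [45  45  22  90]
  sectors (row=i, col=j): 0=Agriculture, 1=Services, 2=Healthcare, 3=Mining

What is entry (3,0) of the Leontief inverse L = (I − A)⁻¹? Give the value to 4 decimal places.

Form M = I − A:
  [  0.84   -0.11   -0.09   -0.09]
  [ -0.04    0.99   -0.20   -0.02]
  [ -0.07   -0.02    0.83   -0.10]
  [ -0.18   -0.09   -0.02    0.81]
Leontief inverse L = M⁻¹:
  [  1.2480    0.1572    0.1772    0.1644]
  [  0.0850    1.0309    0.2592    0.0669]
  [  0.1423    0.0563    1.2379    0.1700]
  [  0.2903    0.1509    0.0987    1.2827]
Total output x = L · d:
  x_0 = 1.2480·45 + 0.1572·45 + 0.1772·22 + 0.1644·90 = 81.9263
  x_1 = 0.0850·45 + 1.0309·45 + 0.2592·22 + 0.0669·90 = 61.9400
  x_2 = 0.1423·45 + 0.0563·45 + 1.2379·22 + 0.1700·90 = 51.4707
  x_3 = 0.2903·45 + 0.1509·45 + 0.0987·22 + 1.2827·90 = 137.4700

L[3,0] = 0.2903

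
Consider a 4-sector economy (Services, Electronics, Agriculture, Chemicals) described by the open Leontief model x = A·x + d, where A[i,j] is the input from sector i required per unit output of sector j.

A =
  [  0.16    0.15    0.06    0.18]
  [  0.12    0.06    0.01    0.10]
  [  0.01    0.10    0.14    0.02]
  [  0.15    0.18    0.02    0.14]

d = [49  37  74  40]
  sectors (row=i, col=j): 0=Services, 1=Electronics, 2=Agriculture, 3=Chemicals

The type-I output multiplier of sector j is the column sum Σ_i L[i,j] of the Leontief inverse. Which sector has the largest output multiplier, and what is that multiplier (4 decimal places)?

Electronics (1.8337)

Form M = I − A:
  [  0.84   -0.15   -0.06   -0.18]
  [ -0.12    0.94   -0.01   -0.10]
  [ -0.01   -0.10    0.86   -0.02]
  [ -0.15   -0.18   -0.02    0.86]
Leontief inverse L = M⁻¹:
  [  1.2849    0.2737    0.0999    0.3031]
  [  0.1927    1.1309    0.0306    0.1725]
  [  0.0435    0.1414    1.1687    0.0527]
  [  0.2655    0.2877    0.0510    1.2530]
Total output x = L · d:
  x_0 = 1.2849·49 + 0.2737·37 + 0.0999·74 + 0.3031·40 = 92.5999
  x_1 = 0.1927·49 + 1.1309·37 + 0.0306·74 + 0.1725·40 = 60.4535
  x_2 = 0.0435·49 + 0.1414·37 + 1.1687·74 + 0.0527·40 = 95.9562
  x_3 = 0.2655·49 + 0.2877·37 + 0.0510·74 + 1.2530·40 = 77.5474
Output multipliers (column sums of L):
  Services: 1.7866
  Electronics: 1.8337
  Agriculture: 1.3502
  Chemicals: 1.7813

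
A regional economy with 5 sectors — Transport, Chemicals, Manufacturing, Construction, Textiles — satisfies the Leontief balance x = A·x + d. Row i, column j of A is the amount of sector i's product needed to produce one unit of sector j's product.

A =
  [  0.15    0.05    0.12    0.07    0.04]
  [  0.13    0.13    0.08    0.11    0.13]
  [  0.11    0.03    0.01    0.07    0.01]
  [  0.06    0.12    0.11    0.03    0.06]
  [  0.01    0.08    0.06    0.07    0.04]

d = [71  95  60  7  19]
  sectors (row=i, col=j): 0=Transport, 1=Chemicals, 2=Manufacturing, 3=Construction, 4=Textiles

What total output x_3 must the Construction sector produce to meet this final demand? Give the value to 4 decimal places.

Form M = I − A:
  [  0.85   -0.05   -0.12   -0.07   -0.04]
  [ -0.13    0.87   -0.08   -0.11   -0.13]
  [ -0.11   -0.03    0.99   -0.07   -0.01]
  [ -0.06   -0.12   -0.11    0.97   -0.06]
  [ -0.01   -0.08   -0.06   -0.07    0.96]
Leontief inverse L = M⁻¹:
  [  1.2233    0.0993    0.1738    0.1174    0.0736]
  [  0.2197    1.2090    0.1553    0.1776    0.1856]
  [  0.1518    0.0609    1.0459    0.0956    0.0314]
  [  0.1231    0.1699    0.1542    1.0772    0.0971]
  [  0.0495    0.1180    0.0914    0.1005    1.0669]
Total output x = L · d:
  x_0 = 1.2233·71 + 0.0993·95 + 0.1738·60 + 0.1174·7 + 0.0736·19 = 108.9300
  x_1 = 0.2197·71 + 1.2090·95 + 0.1553·60 + 0.1776·7 + 0.1856·19 = 144.5383
  x_2 = 0.1518·71 + 0.0609·95 + 1.0459·60 + 0.0956·7 + 0.0314·19 = 80.5826
  x_3 = 0.1231·71 + 0.1699·95 + 0.1542·60 + 1.0772·7 + 0.0971·19 = 43.5210
  x_4 = 0.0495·71 + 0.1180·95 + 0.0914·60 + 0.1005·7 + 1.0669·19 = 41.1810

43.5210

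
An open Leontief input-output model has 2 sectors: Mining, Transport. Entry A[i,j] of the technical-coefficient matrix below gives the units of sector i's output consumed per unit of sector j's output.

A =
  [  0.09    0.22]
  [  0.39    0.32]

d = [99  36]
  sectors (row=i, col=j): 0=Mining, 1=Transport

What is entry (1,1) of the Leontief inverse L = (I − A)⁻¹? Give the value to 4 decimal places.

Form M = I − A:
  [  0.91   -0.22]
  [ -0.39    0.68]
Leontief inverse L = M⁻¹:
  [  1.2758    0.4128]
  [  0.7317    1.7073]
Total output x = L · d:
  x_0 = 1.2758·99 + 0.4128·36 = 141.1632
  x_1 = 0.7317·99 + 1.7073·36 = 133.9024

L[1,1] = 1.7073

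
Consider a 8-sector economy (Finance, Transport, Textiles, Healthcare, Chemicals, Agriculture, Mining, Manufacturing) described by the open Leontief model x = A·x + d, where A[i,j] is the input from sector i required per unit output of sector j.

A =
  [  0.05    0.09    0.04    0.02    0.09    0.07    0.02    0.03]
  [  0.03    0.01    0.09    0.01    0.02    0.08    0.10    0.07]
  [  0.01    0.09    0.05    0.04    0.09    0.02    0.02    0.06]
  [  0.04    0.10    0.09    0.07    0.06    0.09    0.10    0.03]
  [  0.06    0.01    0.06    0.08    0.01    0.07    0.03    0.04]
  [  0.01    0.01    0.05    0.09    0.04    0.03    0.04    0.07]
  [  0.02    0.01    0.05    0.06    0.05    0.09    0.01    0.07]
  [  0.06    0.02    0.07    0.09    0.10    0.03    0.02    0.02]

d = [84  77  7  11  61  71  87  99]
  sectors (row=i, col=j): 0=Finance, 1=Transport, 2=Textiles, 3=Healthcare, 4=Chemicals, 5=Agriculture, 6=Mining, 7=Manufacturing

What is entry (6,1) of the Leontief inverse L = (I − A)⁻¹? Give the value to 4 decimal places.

L[6,1] = 0.0365

Form M = I − A:
  [  0.95   -0.09   -0.04   -0.02   -0.09   -0.07   -0.02   -0.03]
  [ -0.03    0.99   -0.09   -0.01   -0.02   -0.08   -0.10   -0.07]
  [ -0.01   -0.09    0.95   -0.04   -0.09   -0.02   -0.02   -0.06]
  [ -0.04   -0.10   -0.09    0.93   -0.06   -0.09   -0.10   -0.03]
  [ -0.06   -0.01   -0.06   -0.08    0.99   -0.07   -0.03   -0.04]
  [ -0.01   -0.01   -0.05   -0.09   -0.04    0.97   -0.04   -0.07]
  [ -0.02   -0.01   -0.05   -0.06   -0.05   -0.09    0.99   -0.07]
  [ -0.06   -0.02   -0.07   -0.09   -0.10   -0.03   -0.02    0.98]
Leontief inverse L = M⁻¹:
  [  1.0738    0.1152    0.0827    0.0587    0.1245    0.1098    0.0505    0.0645]
  [  0.0506    1.0369    0.1295    0.0524    0.0619    0.1158    0.1223    0.1047]
  [  0.0336    0.1143    1.0924    0.0772    0.1234    0.0579    0.0500    0.0912]
  [  0.0702    0.1396    0.1513    1.1259    0.1126    0.1481    0.1433    0.0813]
  [  0.0802    0.0417    0.0983    0.1172    1.0484    0.1052    0.0571    0.0694]
  [  0.0310    0.0379    0.0885    0.1281    0.0755    1.0646    0.0664    0.0969]
  [  0.0411    0.0365    0.0884    0.1007    0.0859    0.1225    1.0361    0.0986]
  [  0.0856    0.0554    0.1142    0.1315    0.1391    0.0727    0.0513    1.0525]
Total output x = L · d:
  x_0 = 1.0738·84 + 0.1152·77 + 0.0827·7 + 0.0587·11 + 0.1245·61 + 0.1098·71 + 0.0505·87 + 0.0645·99 = 126.4630
  x_1 = 0.0506·84 + 1.0369·77 + 0.1295·7 + 0.0524·11 + 0.0619·61 + 0.1158·71 + 0.1223·87 + 0.1047·99 = 118.5793
  x_2 = 0.0336·84 + 0.1143·77 + 1.0924·7 + 0.0772·11 + 0.1234·61 + 0.0579·71 + 0.0500·87 + 0.0912·99 = 45.1399
  x_3 = 0.0702·84 + 0.1396·77 + 0.1513·7 + 1.1259·11 + 0.1126·61 + 0.1481·71 + 0.1433·87 + 0.0813·99 = 67.9941
  x_4 = 0.0802·84 + 0.0417·77 + 0.0983·7 + 0.1172·11 + 1.0484·61 + 0.1052·71 + 0.0571·87 + 0.0694·99 = 95.1871
  x_5 = 0.0310·84 + 0.0379·77 + 0.0885·7 + 0.1281·11 + 0.0755·61 + 1.0646·71 + 0.0664·87 + 0.0969·99 = 103.1218
  x_6 = 0.0411·84 + 0.0365·77 + 0.0884·7 + 0.1007·11 + 0.0859·61 + 0.1225·71 + 1.0361·87 + 0.0986·99 = 121.8309
  x_7 = 0.0856·84 + 0.0554·77 + 0.1142·7 + 0.1315·11 + 0.1391·61 + 0.0727·71 + 0.0513·87 + 1.0525·99 = 136.0078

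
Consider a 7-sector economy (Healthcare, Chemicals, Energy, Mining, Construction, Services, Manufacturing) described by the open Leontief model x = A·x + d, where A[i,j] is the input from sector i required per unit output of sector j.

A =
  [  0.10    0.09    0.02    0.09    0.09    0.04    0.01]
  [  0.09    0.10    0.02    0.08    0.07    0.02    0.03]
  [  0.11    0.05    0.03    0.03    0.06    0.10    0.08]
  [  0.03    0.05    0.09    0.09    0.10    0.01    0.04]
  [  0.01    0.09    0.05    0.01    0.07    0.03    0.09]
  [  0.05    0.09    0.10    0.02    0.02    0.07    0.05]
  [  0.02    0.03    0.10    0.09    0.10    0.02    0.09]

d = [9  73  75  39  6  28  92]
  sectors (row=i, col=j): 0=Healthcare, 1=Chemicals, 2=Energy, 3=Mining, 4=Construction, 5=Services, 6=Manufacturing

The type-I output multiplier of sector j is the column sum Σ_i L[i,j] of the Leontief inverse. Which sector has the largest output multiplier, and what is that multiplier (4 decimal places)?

Construction (1.8835)

Form M = I − A:
  [  0.90   -0.09   -0.02   -0.09   -0.09   -0.04   -0.01]
  [ -0.09    0.90   -0.02   -0.08   -0.07   -0.02   -0.03]
  [ -0.11   -0.05    0.97   -0.03   -0.06   -0.10   -0.08]
  [ -0.03   -0.05   -0.09    0.91   -0.10   -0.01   -0.04]
  [ -0.01   -0.09   -0.05   -0.01    0.93   -0.03   -0.09]
  [ -0.05   -0.09   -0.10   -0.02   -0.02    0.93   -0.05]
  [ -0.02   -0.03   -0.10   -0.09   -0.10   -0.02    0.91]
Leontief inverse L = M⁻¹:
  [  1.1439    0.1480    0.0584    0.1357    0.1466    0.0659    0.0467]
  [  0.1315    1.1532    0.0556    0.1249    0.1244    0.0432    0.0645]
  [  0.1562    0.1086    1.0757    0.0767    0.1169    0.1319    0.1220]
  [  0.0688    0.0986    0.1285    1.1293    0.1535    0.0378    0.0822]
  [  0.0431    0.1324    0.0838    0.0447    1.1144    0.0529    0.1273]
  [  0.0967    0.1405    0.1366    0.0601    0.0683    1.1019    0.0876]
  [  0.0603    0.0806    0.1462    0.1334    0.1593    0.0511    1.1395]
Total output x = L · d:
  x_0 = 1.1439·9 + 0.1480·73 + 0.0584·75 + 0.1357·39 + 0.1466·6 + 0.0659·28 + 0.0467·92 = 37.7880
  x_1 = 0.1315·9 + 1.1532·73 + 0.0556·75 + 0.1249·39 + 0.1244·6 + 0.0432·28 + 0.0645·92 = 102.2991
  x_2 = 0.1562·9 + 0.1086·73 + 1.0757·75 + 0.0767·39 + 0.1169·6 + 0.1319·28 + 0.1220·92 = 108.6293
  x_3 = 0.0688·9 + 0.0986·73 + 0.1285·75 + 1.1293·39 + 0.1535·6 + 0.0378·28 + 0.0822·92 = 71.0378
  x_4 = 0.0431·9 + 0.1324·73 + 0.0838·75 + 0.0447·39 + 1.1144·6 + 0.0529·28 + 0.1273·92 = 37.9590
  x_5 = 0.0967·9 + 0.1405·73 + 0.1366·75 + 0.0601·39 + 0.0683·6 + 1.1019·28 + 0.0876·92 = 63.0433
  x_6 = 0.0603·9 + 0.0806·73 + 0.1462·75 + 0.1334·39 + 0.1593·6 + 0.0511·28 + 1.1395·92 = 129.8218
Output multipliers (column sums of L):
  Healthcare: 1.7006
  Chemicals: 1.8620
  Energy: 1.6849
  Mining: 1.7048
  Construction: 1.8835
  Services: 1.4846
  Manufacturing: 1.6699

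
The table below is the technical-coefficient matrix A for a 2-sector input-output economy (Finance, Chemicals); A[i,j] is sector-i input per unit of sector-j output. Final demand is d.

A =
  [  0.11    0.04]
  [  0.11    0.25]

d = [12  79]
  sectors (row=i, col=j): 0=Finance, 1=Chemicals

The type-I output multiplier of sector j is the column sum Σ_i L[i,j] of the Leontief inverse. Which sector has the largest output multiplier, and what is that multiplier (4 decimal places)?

Chemicals (1.4025)

Form M = I − A:
  [  0.89   -0.04]
  [ -0.11    0.75]
Leontief inverse L = M⁻¹:
  [  1.1311    0.0603]
  [  0.1659    1.3422]
Total output x = L · d:
  x_0 = 1.1311·12 + 0.0603·79 = 18.3381
  x_1 = 0.1659·12 + 1.3422·79 = 108.0229
Output multipliers (column sums of L):
  Finance: 1.2969
  Chemicals: 1.4025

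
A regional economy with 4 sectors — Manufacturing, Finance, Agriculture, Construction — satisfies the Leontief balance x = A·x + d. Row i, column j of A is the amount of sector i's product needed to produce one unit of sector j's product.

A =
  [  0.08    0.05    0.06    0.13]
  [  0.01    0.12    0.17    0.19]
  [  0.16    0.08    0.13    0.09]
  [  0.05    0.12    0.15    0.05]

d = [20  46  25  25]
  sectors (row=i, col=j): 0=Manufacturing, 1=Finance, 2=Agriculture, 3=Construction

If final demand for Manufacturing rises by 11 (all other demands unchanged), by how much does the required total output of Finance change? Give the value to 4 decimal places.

0.8639

Form M = I − A:
  [  0.92   -0.05   -0.06   -0.13]
  [ -0.01    0.88   -0.17   -0.19]
  [ -0.16   -0.08    0.87   -0.09]
  [ -0.05   -0.12   -0.15    0.95]
Leontief inverse L = M⁻¹:
  [  1.1206    0.1007    0.1290    0.1857]
  [  0.0785    1.2052    0.2890    0.2792]
  [  0.2241    0.1481    1.2242    0.1763]
  [  0.1043    0.1809    0.2366    1.1255]
Total output x = L · d:
  x_0 = 1.1206·20 + 0.1007·46 + 0.1290·25 + 0.1857·25 = 34.9116
  x_1 = 0.0785·20 + 1.2052·46 + 0.2890·25 + 0.2792·25 = 71.2138
  x_2 = 0.2241·20 + 0.1481·46 + 1.2242·25 + 0.1763·25 = 46.3038
  x_3 = 0.1043·20 + 0.1809·46 + 0.2366·25 + 1.1255·25 = 44.4598
Δx_1 = L[1,0] · Δd_0 = 0.0785 · 11 = 0.8639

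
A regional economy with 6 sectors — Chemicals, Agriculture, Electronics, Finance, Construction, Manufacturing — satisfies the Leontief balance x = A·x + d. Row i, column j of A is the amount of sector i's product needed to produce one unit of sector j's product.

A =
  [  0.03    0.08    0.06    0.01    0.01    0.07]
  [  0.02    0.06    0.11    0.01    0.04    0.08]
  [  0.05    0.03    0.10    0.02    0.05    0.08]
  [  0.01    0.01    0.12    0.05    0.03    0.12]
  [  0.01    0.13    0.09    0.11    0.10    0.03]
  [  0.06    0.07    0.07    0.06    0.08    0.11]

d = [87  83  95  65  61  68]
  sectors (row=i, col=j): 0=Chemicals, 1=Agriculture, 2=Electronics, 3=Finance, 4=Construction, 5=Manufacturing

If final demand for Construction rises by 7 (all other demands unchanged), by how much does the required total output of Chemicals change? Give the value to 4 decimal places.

Form M = I − A:
  [  0.97   -0.08   -0.06   -0.01   -0.01   -0.07]
  [ -0.02    0.94   -0.11   -0.01   -0.04   -0.08]
  [ -0.05   -0.03    0.90   -0.02   -0.05   -0.08]
  [ -0.01   -0.01   -0.12    0.95   -0.03   -0.12]
  [ -0.01   -0.13   -0.09   -0.11    0.90   -0.03]
  [ -0.06   -0.07   -0.07   -0.06   -0.08    0.89]
Leontief inverse L = M⁻¹:
  [  1.0451    0.1045    0.0970    0.0244    0.0318    0.1047]
  [  0.0391    1.0912    0.1565    0.0309    0.0695    0.1217]
  [  0.0692    0.0631    1.1466    0.0425    0.0796    0.1226]
  [  0.0317    0.0407    0.1697    1.0748    0.0624    0.1684]
  [  0.0309    0.1739    0.1636    0.1434    1.1411    0.0906]
  [  0.0839    0.1162    0.1352    0.0928    0.1206    1.1694]
Total output x = L · d:
  x_0 = 1.0451·87 + 0.1045·83 + 0.0970·95 + 0.0244·65 + 0.0318·61 + 0.1047·68 = 119.4614
  x_1 = 0.0391·87 + 1.0912·83 + 0.1565·95 + 0.0309·65 + 0.0695·61 + 0.1217·68 = 123.3660
  x_2 = 0.0692·87 + 0.0631·83 + 1.1466·95 + 0.0425·65 + 0.0796·61 + 0.1226·68 = 136.1389
  x_3 = 0.0317·87 + 0.0407·83 + 0.1697·95 + 1.0748·65 + 0.0624·61 + 0.1684·68 = 107.3902
  x_4 = 0.0309·87 + 0.1739·83 + 0.1636·95 + 0.1434·65 + 1.1411·61 + 0.0906·68 = 117.7538
  x_5 = 0.0839·87 + 0.1162·83 + 0.1352·95 + 0.0928·65 + 0.1206·61 + 1.1694·68 = 122.6930
Δx_0 = L[0,4] · Δd_4 = 0.0318 · 7 = 0.2224

0.2224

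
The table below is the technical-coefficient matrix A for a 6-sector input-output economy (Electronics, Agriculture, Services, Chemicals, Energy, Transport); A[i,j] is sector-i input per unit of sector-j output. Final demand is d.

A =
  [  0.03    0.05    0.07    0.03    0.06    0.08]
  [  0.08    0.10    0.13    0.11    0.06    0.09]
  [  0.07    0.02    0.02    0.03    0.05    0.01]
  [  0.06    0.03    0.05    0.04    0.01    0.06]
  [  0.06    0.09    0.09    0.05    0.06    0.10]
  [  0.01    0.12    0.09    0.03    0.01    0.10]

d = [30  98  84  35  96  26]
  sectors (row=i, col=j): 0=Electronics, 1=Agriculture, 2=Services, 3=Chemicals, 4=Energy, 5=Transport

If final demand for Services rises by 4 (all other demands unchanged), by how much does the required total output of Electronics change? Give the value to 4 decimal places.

0.4306

Form M = I − A:
  [  0.97   -0.05   -0.07   -0.03   -0.06   -0.08]
  [ -0.08    0.90   -0.13   -0.11   -0.06   -0.09]
  [ -0.07   -0.02    0.98   -0.03   -0.05   -0.01]
  [ -0.06   -0.03   -0.05    0.96   -0.01   -0.06]
  [ -0.06   -0.09   -0.09   -0.05    0.94   -0.10]
  [ -0.01   -0.12   -0.09   -0.03   -0.01    0.90]
Leontief inverse L = M⁻¹:
  [  1.0553    0.0864    0.1076    0.0541    0.0804    0.1162]
  [  0.1262    1.1570    0.1928    0.1522    0.0954    0.1498]
  [  0.0857    0.0403    1.0431    0.0443    0.0643    0.0333]
  [  0.0779    0.0553    0.0770    1.0568    0.0248    0.0865]
  [  0.0961    0.1404    0.1437    0.0850    1.0891    0.1509]
  [  0.0408    0.1627    0.1354    0.0615    0.0330    1.1403]
Total output x = L · d:
  x_0 = 1.0553·30 + 0.0864·98 + 0.1076·84 + 0.0541·35 + 0.0804·96 + 0.1162·26 = 61.7973
  x_1 = 0.1262·30 + 1.1570·98 + 0.1928·84 + 0.1522·35 + 0.0954·96 + 0.1498·26 = 151.7406
  x_2 = 0.0857·30 + 0.0403·98 + 1.0431·84 + 0.0443·35 + 0.0643·96 + 0.0333·26 = 102.7337
  x_3 = 0.0779·30 + 0.0553·98 + 0.0770·84 + 1.0568·35 + 0.0248·96 + 0.0865·26 = 55.8420
  x_4 = 0.0961·30 + 0.1404·98 + 0.1437·84 + 0.0850·35 + 1.0891·96 + 0.1509·26 = 140.1623
  x_5 = 0.0408·30 + 0.1627·98 + 0.1354·84 + 0.0615·35 + 0.0330·96 + 1.1403·26 = 63.4997
Δx_0 = L[0,2] · Δd_2 = 0.1076 · 4 = 0.4306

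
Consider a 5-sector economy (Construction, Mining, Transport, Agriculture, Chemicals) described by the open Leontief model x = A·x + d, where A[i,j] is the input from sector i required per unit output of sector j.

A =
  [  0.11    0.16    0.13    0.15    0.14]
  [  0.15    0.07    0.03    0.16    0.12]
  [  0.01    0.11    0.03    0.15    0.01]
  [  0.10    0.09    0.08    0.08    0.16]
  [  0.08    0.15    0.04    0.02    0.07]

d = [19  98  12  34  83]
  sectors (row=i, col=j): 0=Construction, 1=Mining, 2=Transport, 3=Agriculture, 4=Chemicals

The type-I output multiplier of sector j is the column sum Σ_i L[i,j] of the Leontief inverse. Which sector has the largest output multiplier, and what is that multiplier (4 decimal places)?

Form M = I − A:
  [  0.89   -0.16   -0.13   -0.15   -0.14]
  [ -0.15    0.93   -0.03   -0.16   -0.12]
  [ -0.01   -0.11    0.97   -0.15   -0.01]
  [ -0.10   -0.09   -0.08    0.92   -0.16]
  [ -0.08   -0.15   -0.04   -0.02    0.93]
Leontief inverse L = M⁻¹:
  [  1.2369    0.3116    0.2114    0.2964    0.2797]
  [  0.2550    1.1965    0.1035    0.2718    0.2406]
  [  0.0731    0.1732    1.0674    0.2179    0.0823]
  [  0.1927    0.2063    0.1405    1.1828    0.2606]
  [  0.1548    0.2317    0.0838    0.1041    1.1473]
Total output x = L · d:
  x_0 = 1.2369·19 + 0.3116·98 + 0.2114·12 + 0.2964·34 + 0.2797·83 = 89.8670
  x_1 = 0.2550·19 + 1.1965·98 + 0.1035·12 + 0.2718·34 + 0.2406·83 = 152.5566
  x_2 = 0.0731·19 + 0.1732·98 + 1.0674·12 + 0.2179·34 + 0.0823·83 = 45.4076
  x_3 = 0.1927·19 + 0.2063·98 + 0.1405·12 + 1.1828·34 + 0.2606·83 = 87.4087
  x_4 = 0.1548·19 + 0.2317·98 + 0.0838·12 + 0.1041·34 + 1.1473·83 = 125.4165
Output multipliers (column sums of L):
  Construction: 1.9125
  Mining: 2.1192
  Transport: 1.6067
  Agriculture: 2.0730
  Chemicals: 2.0105

Mining (2.1192)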